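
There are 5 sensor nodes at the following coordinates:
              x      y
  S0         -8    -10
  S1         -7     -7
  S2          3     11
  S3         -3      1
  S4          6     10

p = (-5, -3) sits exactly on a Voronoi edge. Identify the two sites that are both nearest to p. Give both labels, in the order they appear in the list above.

S1 and S3

Squared distances from p to each site:
|pS0|² = (-5−(-8))² + (-3−(-10))² = 9 + 49 = 58
|pS1|² = (-5−(-7))² + (-3−(-7))² = 4 + 16 = 20
|pS2|² = (-5−3)² + (-3−11)² = 64 + 196 = 260
|pS3|² = (-5−(-3))² + (-3−1)² = 4 + 16 = 20
|pS4|² = (-5−6)² + (-3−10)² = 121 + 169 = 290
p is equidistant from S1 and S3 (both at squared distance 20), and every other site is strictly farther — so p lies on the S1–S3 Voronoi edge.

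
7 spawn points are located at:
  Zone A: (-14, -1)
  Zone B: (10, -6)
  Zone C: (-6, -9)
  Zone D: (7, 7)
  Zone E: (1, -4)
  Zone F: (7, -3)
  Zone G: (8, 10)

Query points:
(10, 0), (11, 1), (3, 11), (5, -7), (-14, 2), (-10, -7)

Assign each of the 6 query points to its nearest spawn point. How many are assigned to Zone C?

1

(10, 0) — d² to each: Zone A:577, Zone B:36, Zone C:337, Zone D:58, Zone E:97, Zone F:18, Zone G:104 → nearest is Zone F
(11, 1) — d² to each: Zone A:629, Zone B:50, Zone C:389, Zone D:52, Zone E:125, Zone F:32, Zone G:90 → nearest is Zone F
(3, 11) — d² to each: Zone A:433, Zone B:338, Zone C:481, Zone D:32, Zone E:229, Zone F:212, Zone G:26 → nearest is Zone G
(5, -7) — d² to each: Zone A:397, Zone B:26, Zone C:125, Zone D:200, Zone E:25, Zone F:20, Zone G:298 → nearest is Zone F
(-14, 2) — d² to each: Zone A:9, Zone B:640, Zone C:185, Zone D:466, Zone E:261, Zone F:466, Zone G:548 → nearest is Zone A
(-10, -7) — d² to each: Zone A:52, Zone B:401, Zone C:20, Zone D:485, Zone E:130, Zone F:305, Zone G:613 → nearest is Zone C
1 of the 6 points has Zone C as nearest.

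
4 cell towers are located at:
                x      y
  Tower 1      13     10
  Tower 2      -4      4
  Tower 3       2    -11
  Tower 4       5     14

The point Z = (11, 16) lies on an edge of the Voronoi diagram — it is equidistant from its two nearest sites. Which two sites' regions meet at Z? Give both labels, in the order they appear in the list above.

Tower 1 and Tower 4

Squared distances from Z to each site:
d²(Z, Tower 1) = 4 + 36 = 40
d²(Z, Tower 2) = 225 + 144 = 369
d²(Z, Tower 3) = 81 + 729 = 810
d²(Z, Tower 4) = 36 + 4 = 40
Z is equidistant from Tower 1 and Tower 4 (both at squared distance 40), and every other site is strictly farther — so Z lies on the Tower 1–Tower 4 Voronoi edge.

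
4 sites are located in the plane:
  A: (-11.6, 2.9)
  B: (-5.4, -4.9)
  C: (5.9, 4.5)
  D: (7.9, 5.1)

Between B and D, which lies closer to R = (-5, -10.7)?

Compare squared distances:
|RB|² = (-5−(-5.4))² + (-10.7−(-4.9))² = 0.16 + 33.64 = 33.8
|RD|² = (-5−7.9)² + (-10.7−5.1)² = 166.41 + 249.64 = 416.05
33.8 < 416.05, so B is closer.

B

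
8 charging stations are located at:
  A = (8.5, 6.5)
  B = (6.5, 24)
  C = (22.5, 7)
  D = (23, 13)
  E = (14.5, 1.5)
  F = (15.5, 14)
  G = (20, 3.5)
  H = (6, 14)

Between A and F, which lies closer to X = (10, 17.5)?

F

Compare squared distances:
|XA|² = (10−8.5)² + (17.5−6.5)² = 2.25 + 121 = 123.25
|XF|² = (10−15.5)² + (17.5−14)² = 30.25 + 12.25 = 42.5
123.25 > 42.5, so F is closer.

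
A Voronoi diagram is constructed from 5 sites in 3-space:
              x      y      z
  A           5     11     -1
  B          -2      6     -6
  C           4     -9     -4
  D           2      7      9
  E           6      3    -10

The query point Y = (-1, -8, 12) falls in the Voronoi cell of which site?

Since √ is increasing, it suffices to compare squared distances:
|YA|² = (-1−5)² + (-8−11)² + (12−(-1))² = 36 + 361 + 169 = 566
|YB|² = (-1−(-2))² + (-8−6)² + (12−(-6))² = 1 + 196 + 324 = 521
|YC|² = (-1−4)² + (-8−(-9))² + (12−(-4))² = 25 + 1 + 256 = 282
|YD|² = (-1−2)² + (-8−7)² + (12−9)² = 9 + 225 + 9 = 243
|YE|² = (-1−6)² + (-8−3)² + (12−(-10))² = 49 + 121 + 484 = 654
The smallest is to D, so Y lies in the Voronoi region of D.

D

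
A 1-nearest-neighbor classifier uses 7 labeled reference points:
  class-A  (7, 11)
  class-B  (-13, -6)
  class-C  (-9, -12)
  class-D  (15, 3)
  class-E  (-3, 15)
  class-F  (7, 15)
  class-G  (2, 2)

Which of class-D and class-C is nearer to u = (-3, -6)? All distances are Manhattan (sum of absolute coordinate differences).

d(u, class-D) = |-3−15| + |-6−3| = 18 + 9 = 27
d(u, class-C) = |-3−(-9)| + |-6−(-12)| = 6 + 6 = 12
27 > 12, so class-C is closer.

class-C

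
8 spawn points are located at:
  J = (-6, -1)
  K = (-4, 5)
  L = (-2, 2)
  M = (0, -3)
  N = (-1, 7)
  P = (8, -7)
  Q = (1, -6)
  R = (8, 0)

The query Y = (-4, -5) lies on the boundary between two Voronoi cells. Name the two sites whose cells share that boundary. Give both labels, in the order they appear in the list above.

J and M

Squared distances from Y to each site:
|YJ|² = 4 + 16 = 20
|YK|² = 0 + 100 = 100
|YL|² = 4 + 49 = 53
|YM|² = 16 + 4 = 20
|YN|² = 9 + 144 = 153
|YP|² = 144 + 4 = 148
|YQ|² = 25 + 1 = 26
|YR|² = 144 + 25 = 169
Y is equidistant from J and M (both at squared distance 20), and every other site is strictly farther — so Y lies on the J–M Voronoi edge.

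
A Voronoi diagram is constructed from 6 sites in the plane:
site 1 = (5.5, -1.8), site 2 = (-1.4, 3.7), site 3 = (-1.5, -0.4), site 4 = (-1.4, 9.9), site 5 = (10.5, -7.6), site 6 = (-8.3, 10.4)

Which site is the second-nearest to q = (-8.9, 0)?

site 2

Squared Euclidean distances:
d²(q, site 1) = (-8.9−5.5)² + (0−(-1.8))² = 207.36 + 3.24 = 210.6
d²(q, site 2) = (-8.9−(-1.4))² + (0−3.7)² = 56.25 + 13.69 = 69.94
d²(q, site 3) = (-8.9−(-1.5))² + (0−(-0.4))² = 54.76 + 0.16 = 54.92
d²(q, site 4) = (-8.9−(-1.4))² + (0−9.9)² = 56.25 + 98.01 = 154.26
d²(q, site 5) = (-8.9−10.5)² + (0−(-7.6))² = 376.36 + 57.76 = 434.12
d²(q, site 6) = (-8.9−(-8.3))² + (0−10.4)² = 0.36 + 108.16 = 108.52
Sorted ascending: site 3, site 2, site 6, … — the second-nearest is site 2.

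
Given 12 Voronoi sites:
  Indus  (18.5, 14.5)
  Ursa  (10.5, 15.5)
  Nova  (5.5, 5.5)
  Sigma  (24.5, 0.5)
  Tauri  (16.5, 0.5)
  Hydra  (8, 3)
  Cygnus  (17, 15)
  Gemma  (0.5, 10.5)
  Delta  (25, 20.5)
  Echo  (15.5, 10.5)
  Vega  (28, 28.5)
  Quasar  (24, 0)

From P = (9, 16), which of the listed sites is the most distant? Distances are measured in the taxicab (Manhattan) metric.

Vega

d(P, Indus) = 9.5 + 1.5 = 11
d(P, Ursa) = 1.5 + 0.5 = 2
d(P, Nova) = 3.5 + 10.5 = 14
d(P, Sigma) = 15.5 + 15.5 = 31
d(P, Tauri) = 7.5 + 15.5 = 23
d(P, Hydra) = 1 + 13 = 14
d(P, Cygnus) = 8 + 1 = 9
d(P, Gemma) = 8.5 + 5.5 = 14
d(P, Delta) = 16 + 4.5 = 20.5
d(P, Echo) = 6.5 + 5.5 = 12
d(P, Vega) = 19 + 12.5 = 31.5
d(P, Quasar) = 15 + 16 = 31
The largest is to Vega.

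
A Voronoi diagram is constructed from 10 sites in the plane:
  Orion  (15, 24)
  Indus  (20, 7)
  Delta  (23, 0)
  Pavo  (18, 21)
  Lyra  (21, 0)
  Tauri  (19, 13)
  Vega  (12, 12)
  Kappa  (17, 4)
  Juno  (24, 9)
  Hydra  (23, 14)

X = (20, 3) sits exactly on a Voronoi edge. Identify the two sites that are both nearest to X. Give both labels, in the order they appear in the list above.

Lyra and Kappa

Squared distances from X to each site:
d²(X, Orion) = 25 + 441 = 466
d²(X, Indus) = 0 + 16 = 16
d²(X, Delta) = 9 + 9 = 18
d²(X, Pavo) = 4 + 324 = 328
d²(X, Lyra) = 1 + 9 = 10
d²(X, Tauri) = 1 + 100 = 101
d²(X, Vega) = 64 + 81 = 145
d²(X, Kappa) = 9 + 1 = 10
d²(X, Juno) = 16 + 36 = 52
d²(X, Hydra) = 9 + 121 = 130
X is equidistant from Lyra and Kappa (both at squared distance 10), and every other site is strictly farther — so X lies on the Lyra–Kappa Voronoi edge.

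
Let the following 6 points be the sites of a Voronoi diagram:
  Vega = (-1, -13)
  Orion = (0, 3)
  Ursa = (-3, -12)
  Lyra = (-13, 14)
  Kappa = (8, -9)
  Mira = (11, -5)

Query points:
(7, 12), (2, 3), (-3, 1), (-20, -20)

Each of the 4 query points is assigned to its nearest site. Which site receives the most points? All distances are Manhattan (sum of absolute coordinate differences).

(7, 12) — d to each: Vega:33, Orion:16, Ursa:34, Lyra:22, Kappa:22, Mira:21 → nearest is Orion
(2, 3) — d to each: Vega:19, Orion:2, Ursa:20, Lyra:26, Kappa:18, Mira:17 → nearest is Orion
(-3, 1) — d to each: Vega:16, Orion:5, Ursa:13, Lyra:23, Kappa:21, Mira:20 → nearest is Orion
(-20, -20) — d to each: Vega:26, Orion:43, Ursa:25, Lyra:41, Kappa:39, Mira:46 → nearest is Ursa
Tally — Orion:3, Ursa:1. Orion captures the most (3).

Orion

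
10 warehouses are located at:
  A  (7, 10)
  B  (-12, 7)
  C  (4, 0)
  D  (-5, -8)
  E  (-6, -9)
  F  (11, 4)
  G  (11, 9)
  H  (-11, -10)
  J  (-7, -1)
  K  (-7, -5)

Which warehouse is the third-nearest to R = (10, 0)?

Squared Euclidean distances:
|RA|² = 9 + 100 = 109
|RB|² = 484 + 49 = 533
|RC|² = 36 + 0 = 36
|RD|² = 225 + 64 = 289
|RE|² = 256 + 81 = 337
|RF|² = 1 + 16 = 17
|RG|² = 1 + 81 = 82
|RH|² = 441 + 100 = 541
|RJ|² = 289 + 1 = 290
|RK|² = 289 + 25 = 314
Sorted ascending: F, C, G, A, … — the third-nearest is G.

G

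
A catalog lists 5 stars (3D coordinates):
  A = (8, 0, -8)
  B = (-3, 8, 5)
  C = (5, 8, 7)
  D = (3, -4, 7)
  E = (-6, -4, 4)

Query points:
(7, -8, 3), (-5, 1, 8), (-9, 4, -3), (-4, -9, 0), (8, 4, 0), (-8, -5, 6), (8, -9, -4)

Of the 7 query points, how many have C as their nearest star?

(7, -8, 3) — d² to each: A:186, B:360, C:276, D:48, E:186 → nearest is D
(-5, 1, 8) — d² to each: A:426, B:62, C:150, D:90, E:42 → nearest is E
(-9, 4, -3) — d² to each: A:330, B:116, C:312, D:308, E:122 → nearest is B
(-4, -9, 0) — d² to each: A:289, B:315, C:419, D:123, E:45 → nearest is E
(8, 4, 0) — d² to each: A:80, B:162, C:74, D:138, E:276 → nearest is C
(-8, -5, 6) — d² to each: A:477, B:195, C:339, D:123, E:9 → nearest is E
(8, -9, -4) — d² to each: A:97, B:491, C:419, D:171, E:285 → nearest is A
1 of the 7 points has C as nearest.

1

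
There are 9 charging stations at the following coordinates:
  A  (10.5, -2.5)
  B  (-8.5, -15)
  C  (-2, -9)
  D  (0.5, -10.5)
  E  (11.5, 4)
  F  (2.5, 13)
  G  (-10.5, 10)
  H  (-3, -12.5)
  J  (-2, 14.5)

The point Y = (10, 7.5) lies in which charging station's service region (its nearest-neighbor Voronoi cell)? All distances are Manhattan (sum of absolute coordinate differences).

E

d(Y,A) = 0.5 + 10 = 10.5
d(Y,B) = 18.5 + 22.5 = 41
d(Y,C) = 12 + 16.5 = 28.5
d(Y,D) = 9.5 + 18 = 27.5
d(Y,E) = 1.5 + 3.5 = 5
d(Y,F) = 7.5 + 5.5 = 13
d(Y,G) = 20.5 + 2.5 = 23
d(Y,H) = 13 + 20 = 33
d(Y,J) = 12 + 7 = 19
E is nearest.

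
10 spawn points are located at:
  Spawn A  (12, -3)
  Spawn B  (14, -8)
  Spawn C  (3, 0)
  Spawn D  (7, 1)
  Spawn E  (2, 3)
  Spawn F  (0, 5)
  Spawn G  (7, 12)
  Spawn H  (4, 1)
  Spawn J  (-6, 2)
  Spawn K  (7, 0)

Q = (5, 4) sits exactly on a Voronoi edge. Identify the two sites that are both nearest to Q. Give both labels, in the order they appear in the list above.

Spawn E and Spawn H

Squared distances from Q to each site:
d²(Q, Spawn A) = 49 + 49 = 98
d²(Q, Spawn B) = 81 + 144 = 225
d²(Q, Spawn C) = 4 + 16 = 20
d²(Q, Spawn D) = 4 + 9 = 13
d²(Q, Spawn E) = 9 + 1 = 10
d²(Q, Spawn F) = 25 + 1 = 26
d²(Q, Spawn G) = 4 + 64 = 68
d²(Q, Spawn H) = 1 + 9 = 10
d²(Q, Spawn J) = 121 + 4 = 125
d²(Q, Spawn K) = 4 + 16 = 20
Q is equidistant from Spawn E and Spawn H (both at squared distance 10), and every other site is strictly farther — so Q lies on the Spawn E–Spawn H Voronoi edge.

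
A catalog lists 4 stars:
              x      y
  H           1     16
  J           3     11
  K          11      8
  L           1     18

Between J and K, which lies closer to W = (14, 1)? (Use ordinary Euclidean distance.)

Compare squared distances:
|WJ|² = (14−3)² + (1−11)² = 121 + 100 = 221
|WK|² = (14−11)² + (1−8)² = 9 + 49 = 58
221 > 58, so K is closer.

K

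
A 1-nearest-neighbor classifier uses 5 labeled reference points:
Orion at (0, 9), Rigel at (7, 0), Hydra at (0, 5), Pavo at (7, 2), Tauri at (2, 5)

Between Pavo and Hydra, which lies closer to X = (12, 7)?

Pavo

Compare squared distances:
d²(X, Pavo) = (12−7)² + (7−2)² = 25 + 25 = 50
d²(X, Hydra) = (12−0)² + (7−5)² = 144 + 4 = 148
50 < 148, so Pavo is closer.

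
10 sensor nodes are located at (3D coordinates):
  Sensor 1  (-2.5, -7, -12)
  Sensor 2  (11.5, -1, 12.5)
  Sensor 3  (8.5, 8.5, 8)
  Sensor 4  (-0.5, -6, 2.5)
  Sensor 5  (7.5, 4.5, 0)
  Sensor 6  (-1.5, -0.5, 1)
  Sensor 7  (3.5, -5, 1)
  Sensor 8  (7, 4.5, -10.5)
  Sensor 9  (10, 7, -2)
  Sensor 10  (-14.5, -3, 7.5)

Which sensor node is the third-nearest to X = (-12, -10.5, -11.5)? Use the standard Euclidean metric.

Sensor 6

Compare squared distances (the ordering matches that of the actual distances):
d²(X, Sensor 1) = (-12−(-2.5))² + (-10.5−(-7))² + (-11.5−(-12))² = 90.25 + 12.25 + 0.25 = 102.75
d²(X, Sensor 2) = (-12−11.5)² + (-10.5−(-1))² + (-11.5−12.5)² = 552.25 + 90.25 + 576 = 1218.5
d²(X, Sensor 3) = (-12−8.5)² + (-10.5−8.5)² + (-11.5−8)² = 420.25 + 361 + 380.25 = 1161.5
d²(X, Sensor 4) = (-12−(-0.5))² + (-10.5−(-6))² + (-11.5−2.5)² = 132.25 + 20.25 + 196 = 348.5
d²(X, Sensor 5) = (-12−7.5)² + (-10.5−4.5)² + (-11.5−0)² = 380.25 + 225 + 132.25 = 737.5
d²(X, Sensor 6) = (-12−(-1.5))² + (-10.5−(-0.5))² + (-11.5−1)² = 110.25 + 100 + 156.25 = 366.5
d²(X, Sensor 7) = (-12−3.5)² + (-10.5−(-5))² + (-11.5−1)² = 240.25 + 30.25 + 156.25 = 426.75
d²(X, Sensor 8) = (-12−7)² + (-10.5−4.5)² + (-11.5−(-10.5))² = 361 + 225 + 1 = 587
d²(X, Sensor 9) = (-12−10)² + (-10.5−7)² + (-11.5−(-2))² = 484 + 306.25 + 90.25 = 880.5
d²(X, Sensor 10) = (-12−(-14.5))² + (-10.5−(-3))² + (-11.5−7.5)² = 6.25 + 56.25 + 361 = 423.5
Sorted ascending: Sensor 1, Sensor 4, Sensor 6, Sensor 10, … — the third-nearest is Sensor 6.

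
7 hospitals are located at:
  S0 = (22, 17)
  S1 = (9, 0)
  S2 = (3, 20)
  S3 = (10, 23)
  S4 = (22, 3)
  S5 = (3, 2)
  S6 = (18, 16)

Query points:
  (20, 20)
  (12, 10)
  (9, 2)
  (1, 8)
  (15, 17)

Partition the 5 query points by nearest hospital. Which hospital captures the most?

(20, 20) — d² to each: S0:13, S1:521, S2:289, S3:109, S4:293, S5:613, S6:20 → nearest is S0
(12, 10) — d² to each: S0:149, S1:109, S2:181, S3:173, S4:149, S5:145, S6:72 → nearest is S6
(9, 2) — d² to each: S0:394, S1:4, S2:360, S3:442, S4:170, S5:36, S6:277 → nearest is S1
(1, 8) — d² to each: S0:522, S1:128, S2:148, S3:306, S4:466, S5:40, S6:353 → nearest is S5
(15, 17) — d² to each: S0:49, S1:325, S2:153, S3:61, S4:245, S5:369, S6:10 → nearest is S6
Tally — S0:1, S1:1, S5:1, S6:2. S6 captures the most (2).

S6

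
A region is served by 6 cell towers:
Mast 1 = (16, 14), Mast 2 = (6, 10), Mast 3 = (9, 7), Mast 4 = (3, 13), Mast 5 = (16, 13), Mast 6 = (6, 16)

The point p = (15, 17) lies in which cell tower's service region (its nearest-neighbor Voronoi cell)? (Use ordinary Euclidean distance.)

Mast 1

Squared Euclidean distances:
d²(p, Mast 1) = (15−16)² + (17−14)² = 1 + 9 = 10
d²(p, Mast 2) = (15−6)² + (17−10)² = 81 + 49 = 130
d²(p, Mast 3) = (15−9)² + (17−7)² = 36 + 100 = 136
d²(p, Mast 4) = (15−3)² + (17−13)² = 144 + 16 = 160
d²(p, Mast 5) = (15−16)² + (17−13)² = 1 + 16 = 17
d²(p, Mast 6) = (15−6)² + (17−16)² = 81 + 1 = 82
Mast 1 is nearest.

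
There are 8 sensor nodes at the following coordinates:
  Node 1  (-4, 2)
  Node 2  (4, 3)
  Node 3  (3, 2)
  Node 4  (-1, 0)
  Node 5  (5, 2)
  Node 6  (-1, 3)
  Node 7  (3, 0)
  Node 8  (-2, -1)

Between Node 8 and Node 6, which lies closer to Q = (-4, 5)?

Node 6

Compare squared distances:
d²(Q, Node 8) = (-4−(-2))² + (5−(-1))² = 4 + 36 = 40
d²(Q, Node 6) = (-4−(-1))² + (5−3)² = 9 + 4 = 13
40 > 13, so Node 6 is closer.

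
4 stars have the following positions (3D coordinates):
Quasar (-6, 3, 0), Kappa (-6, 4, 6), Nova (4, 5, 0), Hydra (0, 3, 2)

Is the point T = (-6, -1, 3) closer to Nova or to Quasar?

Quasar

Compare squared distances:
d²(T, Nova) = (-6−4)² + (-1−5)² + (3−0)² = 100 + 36 + 9 = 145
d²(T, Quasar) = (-6−(-6))² + (-1−3)² + (3−0)² = 0 + 16 + 9 = 25
145 > 25, so Quasar is closer.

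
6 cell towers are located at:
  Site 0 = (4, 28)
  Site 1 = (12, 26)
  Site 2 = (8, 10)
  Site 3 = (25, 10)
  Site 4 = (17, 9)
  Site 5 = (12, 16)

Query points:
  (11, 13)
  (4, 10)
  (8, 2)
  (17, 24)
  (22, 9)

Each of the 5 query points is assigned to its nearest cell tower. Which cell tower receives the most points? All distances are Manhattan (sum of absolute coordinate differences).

Site 2

(11, 13) — d to each: Site 0:22, Site 1:14, Site 2:6, Site 3:17, Site 4:10, Site 5:4 → nearest is Site 5
(4, 10) — d to each: Site 0:18, Site 1:24, Site 2:4, Site 3:21, Site 4:14, Site 5:14 → nearest is Site 2
(8, 2) — d to each: Site 0:30, Site 1:28, Site 2:8, Site 3:25, Site 4:16, Site 5:18 → nearest is Site 2
(17, 24) — d to each: Site 0:17, Site 1:7, Site 2:23, Site 3:22, Site 4:15, Site 5:13 → nearest is Site 1
(22, 9) — d to each: Site 0:37, Site 1:27, Site 2:15, Site 3:4, Site 4:5, Site 5:17 → nearest is Site 3
Tally — Site 1:1, Site 2:2, Site 3:1, Site 5:1. Site 2 captures the most (2).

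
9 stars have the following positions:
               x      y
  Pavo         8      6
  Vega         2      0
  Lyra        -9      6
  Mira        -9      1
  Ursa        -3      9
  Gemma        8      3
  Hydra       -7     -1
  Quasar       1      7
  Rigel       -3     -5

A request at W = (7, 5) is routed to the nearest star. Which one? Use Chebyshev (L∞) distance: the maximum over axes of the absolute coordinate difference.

d(W, Pavo) = max(1, 1) = 1
d(W, Vega) = max(5, 5) = 5
d(W, Lyra) = max(16, 1) = 16
d(W, Mira) = max(16, 4) = 16
d(W, Ursa) = max(10, 4) = 10
d(W, Gemma) = max(1, 2) = 2
d(W, Hydra) = max(14, 6) = 14
d(W, Quasar) = max(6, 2) = 6
d(W, Rigel) = max(10, 10) = 10
Minimum is at Pavo.

Pavo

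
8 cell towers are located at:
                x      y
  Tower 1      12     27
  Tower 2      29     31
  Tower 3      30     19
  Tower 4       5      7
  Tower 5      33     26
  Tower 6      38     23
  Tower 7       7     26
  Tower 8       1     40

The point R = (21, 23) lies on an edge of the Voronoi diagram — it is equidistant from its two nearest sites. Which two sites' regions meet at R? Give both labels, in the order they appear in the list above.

Squared distances from R to each site:
d²(R, Tower 1) = 81 + 16 = 97
d²(R, Tower 2) = 64 + 64 = 128
d²(R, Tower 3) = 81 + 16 = 97
d²(R, Tower 4) = 256 + 256 = 512
d²(R, Tower 5) = 144 + 9 = 153
d²(R, Tower 6) = 289 + 0 = 289
d²(R, Tower 7) = 196 + 9 = 205
d²(R, Tower 8) = 400 + 289 = 689
R is equidistant from Tower 1 and Tower 3 (both at squared distance 97), and every other site is strictly farther — so R lies on the Tower 1–Tower 3 Voronoi edge.

Tower 1 and Tower 3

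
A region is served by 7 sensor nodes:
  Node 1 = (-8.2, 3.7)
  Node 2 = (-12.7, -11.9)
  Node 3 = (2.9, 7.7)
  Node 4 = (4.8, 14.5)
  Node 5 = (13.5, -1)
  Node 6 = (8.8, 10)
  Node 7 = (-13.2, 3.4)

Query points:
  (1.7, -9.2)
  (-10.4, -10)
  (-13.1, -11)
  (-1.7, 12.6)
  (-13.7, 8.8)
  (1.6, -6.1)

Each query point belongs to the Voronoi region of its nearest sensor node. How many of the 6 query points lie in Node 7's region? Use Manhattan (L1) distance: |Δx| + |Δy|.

1

(1.7, -9.2) — d to each: Node 1:22.8, Node 2:17.1, Node 3:18.1, Node 4:26.8, Node 5:20, Node 6:26.3, Node 7:27.5 → nearest is Node 2
(-10.4, -10) — d to each: Node 1:15.9, Node 2:4.2, Node 3:31, Node 4:39.7, Node 5:32.9, Node 6:39.2, Node 7:16.2 → nearest is Node 2
(-13.1, -11) — d to each: Node 1:19.6, Node 2:1.3, Node 3:34.7, Node 4:43.4, Node 5:36.6, Node 6:42.9, Node 7:14.5 → nearest is Node 2
(-1.7, 12.6) — d to each: Node 1:15.4, Node 2:35.5, Node 3:9.5, Node 4:8.4, Node 5:28.8, Node 6:13.1, Node 7:20.7 → nearest is Node 4
(-13.7, 8.8) — d to each: Node 1:10.6, Node 2:21.7, Node 3:17.7, Node 4:24.2, Node 5:37, Node 6:23.7, Node 7:5.9 → nearest is Node 7
(1.6, -6.1) — d to each: Node 1:19.6, Node 2:20.1, Node 3:15.1, Node 4:23.8, Node 5:17, Node 6:23.3, Node 7:24.3 → nearest is Node 3
1 of the 6 points has Node 7 as nearest.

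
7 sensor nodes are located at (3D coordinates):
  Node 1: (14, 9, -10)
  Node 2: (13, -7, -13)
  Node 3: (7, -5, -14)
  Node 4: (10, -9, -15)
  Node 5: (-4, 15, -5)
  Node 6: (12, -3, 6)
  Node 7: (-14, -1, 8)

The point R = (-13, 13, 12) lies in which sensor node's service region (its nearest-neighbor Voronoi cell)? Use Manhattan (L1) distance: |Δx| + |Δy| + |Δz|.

d(R, Node 1) = |-13−14| + |13−9| + |12−(-10)| = 27 + 4 + 22 = 53
d(R, Node 2) = |-13−13| + |13−(-7)| + |12−(-13)| = 26 + 20 + 25 = 71
d(R, Node 3) = |-13−7| + |13−(-5)| + |12−(-14)| = 20 + 18 + 26 = 64
d(R, Node 4) = |-13−10| + |13−(-9)| + |12−(-15)| = 23 + 22 + 27 = 72
d(R, Node 5) = |-13−(-4)| + |13−15| + |12−(-5)| = 9 + 2 + 17 = 28
d(R, Node 6) = |-13−12| + |13−(-3)| + |12−6| = 25 + 16 + 6 = 47
d(R, Node 7) = |-13−(-14)| + |13−(-1)| + |12−8| = 1 + 14 + 4 = 19
Node 7 is nearest.

Node 7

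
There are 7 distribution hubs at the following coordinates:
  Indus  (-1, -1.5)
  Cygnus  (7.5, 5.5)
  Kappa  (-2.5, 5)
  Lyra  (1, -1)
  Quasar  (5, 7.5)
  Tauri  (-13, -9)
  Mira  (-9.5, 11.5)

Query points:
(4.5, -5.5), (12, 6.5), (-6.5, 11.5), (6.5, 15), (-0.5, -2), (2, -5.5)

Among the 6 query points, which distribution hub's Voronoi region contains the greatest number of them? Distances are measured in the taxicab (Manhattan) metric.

(4.5, -5.5) — d to each: Indus:9.5, Cygnus:14, Kappa:17.5, Lyra:8, Quasar:13.5, Tauri:21, Mira:31 → nearest is Lyra
(12, 6.5) — d to each: Indus:21, Cygnus:5.5, Kappa:16, Lyra:18.5, Quasar:8, Tauri:40.5, Mira:26.5 → nearest is Cygnus
(-6.5, 11.5) — d to each: Indus:18.5, Cygnus:20, Kappa:10.5, Lyra:20, Quasar:15.5, Tauri:27, Mira:3 → nearest is Mira
(6.5, 15) — d to each: Indus:24, Cygnus:10.5, Kappa:19, Lyra:21.5, Quasar:9, Tauri:43.5, Mira:19.5 → nearest is Quasar
(-0.5, -2) — d to each: Indus:1, Cygnus:15.5, Kappa:9, Lyra:2.5, Quasar:15, Tauri:19.5, Mira:22.5 → nearest is Indus
(2, -5.5) — d to each: Indus:7, Cygnus:16.5, Kappa:15, Lyra:5.5, Quasar:16, Tauri:18.5, Mira:28.5 → nearest is Lyra
Tally — Indus:1, Cygnus:1, Lyra:2, Quasar:1, Mira:1. Lyra captures the most (2).

Lyra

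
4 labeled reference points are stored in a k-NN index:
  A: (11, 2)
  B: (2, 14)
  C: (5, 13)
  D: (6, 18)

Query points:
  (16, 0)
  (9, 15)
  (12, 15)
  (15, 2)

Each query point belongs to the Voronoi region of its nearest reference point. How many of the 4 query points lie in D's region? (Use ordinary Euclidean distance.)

(16, 0) — d² to each: A:29, B:392, C:290, D:424 → nearest is A
(9, 15) — d² to each: A:173, B:50, C:20, D:18 → nearest is D
(12, 15) — d² to each: A:170, B:101, C:53, D:45 → nearest is D
(15, 2) — d² to each: A:16, B:313, C:221, D:337 → nearest is A
2 of the 4 points have D as nearest.

2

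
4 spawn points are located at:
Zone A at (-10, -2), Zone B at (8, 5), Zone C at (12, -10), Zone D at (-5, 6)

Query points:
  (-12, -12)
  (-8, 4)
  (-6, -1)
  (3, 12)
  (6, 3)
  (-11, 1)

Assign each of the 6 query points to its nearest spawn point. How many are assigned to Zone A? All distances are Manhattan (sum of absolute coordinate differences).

(-12, -12) — d to each: Zone A:12, Zone B:37, Zone C:26, Zone D:25 → nearest is Zone A
(-8, 4) — d to each: Zone A:8, Zone B:17, Zone C:34, Zone D:5 → nearest is Zone D
(-6, -1) — d to each: Zone A:5, Zone B:20, Zone C:27, Zone D:8 → nearest is Zone A
(3, 12) — d to each: Zone A:27, Zone B:12, Zone C:31, Zone D:14 → nearest is Zone B
(6, 3) — d to each: Zone A:21, Zone B:4, Zone C:19, Zone D:14 → nearest is Zone B
(-11, 1) — d to each: Zone A:4, Zone B:23, Zone C:34, Zone D:11 → nearest is Zone A
3 of the 6 points have Zone A as nearest.

3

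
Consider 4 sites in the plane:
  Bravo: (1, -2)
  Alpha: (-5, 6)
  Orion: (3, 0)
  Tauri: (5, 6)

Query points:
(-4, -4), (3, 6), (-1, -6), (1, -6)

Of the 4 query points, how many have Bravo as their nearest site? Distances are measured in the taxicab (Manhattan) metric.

3

(-4, -4) — d to each: Bravo:7, Alpha:11, Orion:11, Tauri:19 → nearest is Bravo
(3, 6) — d to each: Bravo:10, Alpha:8, Orion:6, Tauri:2 → nearest is Tauri
(-1, -6) — d to each: Bravo:6, Alpha:16, Orion:10, Tauri:18 → nearest is Bravo
(1, -6) — d to each: Bravo:4, Alpha:18, Orion:8, Tauri:16 → nearest is Bravo
3 of the 4 points have Bravo as nearest.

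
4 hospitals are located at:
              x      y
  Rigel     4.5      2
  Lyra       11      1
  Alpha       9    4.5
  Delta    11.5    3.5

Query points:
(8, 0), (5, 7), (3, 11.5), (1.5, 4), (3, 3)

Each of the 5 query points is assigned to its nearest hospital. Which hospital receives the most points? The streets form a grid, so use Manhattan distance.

Rigel

(8, 0) — d to each: Rigel:5.5, Lyra:4, Alpha:5.5, Delta:7 → nearest is Lyra
(5, 7) — d to each: Rigel:5.5, Lyra:12, Alpha:6.5, Delta:10 → nearest is Rigel
(3, 11.5) — d to each: Rigel:11, Lyra:18.5, Alpha:13, Delta:16.5 → nearest is Rigel
(1.5, 4) — d to each: Rigel:5, Lyra:12.5, Alpha:8, Delta:10.5 → nearest is Rigel
(3, 3) — d to each: Rigel:2.5, Lyra:10, Alpha:7.5, Delta:9 → nearest is Rigel
Tally — Rigel:4, Lyra:1. Rigel captures the most (4).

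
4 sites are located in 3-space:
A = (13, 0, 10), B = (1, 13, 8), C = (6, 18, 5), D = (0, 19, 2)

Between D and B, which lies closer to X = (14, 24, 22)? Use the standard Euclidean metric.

B

Compare squared distances:
|XD|² = (14−0)² + (24−19)² + (22−2)² = 196 + 25 + 400 = 621
|XB|² = (14−1)² + (24−13)² + (22−8)² = 169 + 121 + 196 = 486
621 > 486, so B is closer.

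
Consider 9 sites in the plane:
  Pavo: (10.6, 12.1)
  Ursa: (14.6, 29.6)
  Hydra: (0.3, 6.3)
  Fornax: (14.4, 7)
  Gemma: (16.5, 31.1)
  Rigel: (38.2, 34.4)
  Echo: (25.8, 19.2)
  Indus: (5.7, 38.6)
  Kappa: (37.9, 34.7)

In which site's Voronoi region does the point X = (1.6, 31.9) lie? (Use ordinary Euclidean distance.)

Indus

Since √ is increasing, it suffices to compare squared distances:
d²(X, Pavo) = 81 + 392.04 = 473.04
d²(X, Ursa) = 169 + 5.29 = 174.29
d²(X, Hydra) = 1.69 + 655.36 = 657.05
d²(X, Fornax) = 163.84 + 620.01 = 783.85
d²(X, Gemma) = 222.01 + 0.64 = 222.65
d²(X, Rigel) = 1339.56 + 6.25 = 1345.81
d²(X, Echo) = 585.64 + 161.29 = 746.93
d²(X, Indus) = 16.81 + 44.89 = 61.7
d²(X, Kappa) = 1317.69 + 7.84 = 1325.53
Indus is nearest.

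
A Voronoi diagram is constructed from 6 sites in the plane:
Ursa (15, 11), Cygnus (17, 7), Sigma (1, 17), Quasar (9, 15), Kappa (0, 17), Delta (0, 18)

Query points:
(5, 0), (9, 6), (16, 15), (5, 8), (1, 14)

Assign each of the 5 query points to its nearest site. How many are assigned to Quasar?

(5, 0) — d² to each: Ursa:221, Cygnus:193, Sigma:305, Quasar:241, Kappa:314, Delta:349 → nearest is Cygnus
(9, 6) — d² to each: Ursa:61, Cygnus:65, Sigma:185, Quasar:81, Kappa:202, Delta:225 → nearest is Ursa
(16, 15) — d² to each: Ursa:17, Cygnus:65, Sigma:229, Quasar:49, Kappa:260, Delta:265 → nearest is Ursa
(5, 8) — d² to each: Ursa:109, Cygnus:145, Sigma:97, Quasar:65, Kappa:106, Delta:125 → nearest is Quasar
(1, 14) — d² to each: Ursa:205, Cygnus:305, Sigma:9, Quasar:65, Kappa:10, Delta:17 → nearest is Sigma
1 of the 5 points has Quasar as nearest.

1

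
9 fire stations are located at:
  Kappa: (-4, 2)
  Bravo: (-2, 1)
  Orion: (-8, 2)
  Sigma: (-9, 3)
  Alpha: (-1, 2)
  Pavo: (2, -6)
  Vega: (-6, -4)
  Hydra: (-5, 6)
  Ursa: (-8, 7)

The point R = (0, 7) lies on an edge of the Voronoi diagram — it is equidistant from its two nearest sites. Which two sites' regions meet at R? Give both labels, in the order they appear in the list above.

Alpha and Hydra

Squared distances from R to each site:
d²(R, Kappa) = (0−(-4))² + (7−2)² = 16 + 25 = 41
d²(R, Bravo) = (0−(-2))² + (7−1)² = 4 + 36 = 40
d²(R, Orion) = (0−(-8))² + (7−2)² = 64 + 25 = 89
d²(R, Sigma) = (0−(-9))² + (7−3)² = 81 + 16 = 97
d²(R, Alpha) = (0−(-1))² + (7−2)² = 1 + 25 = 26
d²(R, Pavo) = (0−2)² + (7−(-6))² = 4 + 169 = 173
d²(R, Vega) = (0−(-6))² + (7−(-4))² = 36 + 121 = 157
d²(R, Hydra) = (0−(-5))² + (7−6)² = 25 + 1 = 26
d²(R, Ursa) = (0−(-8))² + (7−7)² = 64 + 0 = 64
R is equidistant from Alpha and Hydra (both at squared distance 26), and every other site is strictly farther — so R lies on the Alpha–Hydra Voronoi edge.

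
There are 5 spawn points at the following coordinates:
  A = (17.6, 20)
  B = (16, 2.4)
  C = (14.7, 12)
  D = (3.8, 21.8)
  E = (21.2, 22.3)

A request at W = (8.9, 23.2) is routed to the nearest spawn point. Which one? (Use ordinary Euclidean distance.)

D

Since √ is increasing, it suffices to compare squared distances:
|WA|² = (8.9−17.6)² + (23.2−20)² = 75.69 + 10.24 = 85.93
|WB|² = (8.9−16)² + (23.2−2.4)² = 50.41 + 432.64 = 483.05
|WC|² = (8.9−14.7)² + (23.2−12)² = 33.64 + 125.44 = 159.08
|WD|² = (8.9−3.8)² + (23.2−21.8)² = 26.01 + 1.96 = 27.97
|WE|² = (8.9−21.2)² + (23.2−22.3)² = 151.29 + 0.81 = 152.1
D is nearest.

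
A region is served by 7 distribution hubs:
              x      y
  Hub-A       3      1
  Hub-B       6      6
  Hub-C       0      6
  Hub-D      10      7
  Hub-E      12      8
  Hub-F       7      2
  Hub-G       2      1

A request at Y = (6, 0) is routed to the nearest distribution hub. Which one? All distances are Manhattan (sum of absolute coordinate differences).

Hub-F

d(Y, Hub-A) = |6−3| + |0−1| = 3 + 1 = 4
d(Y, Hub-B) = |6−6| + |0−6| = 0 + 6 = 6
d(Y, Hub-C) = |6−0| + |0−6| = 6 + 6 = 12
d(Y, Hub-D) = |6−10| + |0−7| = 4 + 7 = 11
d(Y, Hub-E) = |6−12| + |0−8| = 6 + 8 = 14
d(Y, Hub-F) = |6−7| + |0−2| = 1 + 2 = 3
d(Y, Hub-G) = |6−2| + |0−1| = 4 + 1 = 5
Minimum is at Hub-F.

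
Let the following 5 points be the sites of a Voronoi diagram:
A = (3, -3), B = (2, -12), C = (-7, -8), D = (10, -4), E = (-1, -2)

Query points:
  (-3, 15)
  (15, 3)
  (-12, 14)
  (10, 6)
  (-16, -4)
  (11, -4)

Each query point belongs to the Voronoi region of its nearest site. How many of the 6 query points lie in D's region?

3

(-3, 15) — d² to each: A:360, B:754, C:545, D:530, E:293 → nearest is E
(15, 3) — d² to each: A:180, B:394, C:605, D:74, E:281 → nearest is D
(-12, 14) — d² to each: A:514, B:872, C:509, D:808, E:377 → nearest is E
(10, 6) — d² to each: A:130, B:388, C:485, D:100, E:185 → nearest is D
(-16, -4) — d² to each: A:362, B:388, C:97, D:676, E:229 → nearest is C
(11, -4) — d² to each: A:65, B:145, C:340, D:1, E:148 → nearest is D
3 of the 6 points have D as nearest.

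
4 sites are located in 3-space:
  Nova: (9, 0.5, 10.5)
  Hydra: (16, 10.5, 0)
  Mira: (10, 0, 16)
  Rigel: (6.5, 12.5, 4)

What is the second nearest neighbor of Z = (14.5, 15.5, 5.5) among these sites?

Rigel

Squared Euclidean distances:
d²(Z, Nova) = (14.5−9)² + (15.5−0.5)² + (5.5−10.5)² = 30.25 + 225 + 25 = 280.25
d²(Z, Hydra) = (14.5−16)² + (15.5−10.5)² + (5.5−0)² = 2.25 + 25 + 30.25 = 57.5
d²(Z, Mira) = (14.5−10)² + (15.5−0)² + (5.5−16)² = 20.25 + 240.25 + 110.25 = 370.75
d²(Z, Rigel) = (14.5−6.5)² + (15.5−12.5)² + (5.5−4)² = 64 + 9 + 2.25 = 75.25
Sorted ascending: Hydra, Rigel, Nova, … — the second-nearest is Rigel.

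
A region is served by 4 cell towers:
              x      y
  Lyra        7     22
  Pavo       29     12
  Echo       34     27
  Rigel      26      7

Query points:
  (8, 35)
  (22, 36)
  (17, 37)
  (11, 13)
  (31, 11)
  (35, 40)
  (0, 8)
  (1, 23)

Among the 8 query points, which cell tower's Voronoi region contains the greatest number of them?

Lyra

(8, 35) — d² to each: Lyra:170, Pavo:970, Echo:740, Rigel:1108 → nearest is Lyra
(22, 36) — d² to each: Lyra:421, Pavo:625, Echo:225, Rigel:857 → nearest is Echo
(17, 37) — d² to each: Lyra:325, Pavo:769, Echo:389, Rigel:981 → nearest is Lyra
(11, 13) — d² to each: Lyra:97, Pavo:325, Echo:725, Rigel:261 → nearest is Lyra
(31, 11) — d² to each: Lyra:697, Pavo:5, Echo:265, Rigel:41 → nearest is Pavo
(35, 40) — d² to each: Lyra:1108, Pavo:820, Echo:170, Rigel:1170 → nearest is Echo
(0, 8) — d² to each: Lyra:245, Pavo:857, Echo:1517, Rigel:677 → nearest is Lyra
(1, 23) — d² to each: Lyra:37, Pavo:905, Echo:1105, Rigel:881 → nearest is Lyra
Tally — Lyra:5, Pavo:1, Echo:2. Lyra captures the most (5).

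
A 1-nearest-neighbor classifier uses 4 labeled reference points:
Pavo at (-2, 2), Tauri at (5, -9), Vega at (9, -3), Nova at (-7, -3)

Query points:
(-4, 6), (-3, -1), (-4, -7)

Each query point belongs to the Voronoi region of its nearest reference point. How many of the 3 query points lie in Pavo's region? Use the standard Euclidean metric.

2

(-4, 6) — d² to each: Pavo:20, Tauri:306, Vega:250, Nova:90 → nearest is Pavo
(-3, -1) — d² to each: Pavo:10, Tauri:128, Vega:148, Nova:20 → nearest is Pavo
(-4, -7) — d² to each: Pavo:85, Tauri:85, Vega:185, Nova:25 → nearest is Nova
2 of the 3 points have Pavo as nearest.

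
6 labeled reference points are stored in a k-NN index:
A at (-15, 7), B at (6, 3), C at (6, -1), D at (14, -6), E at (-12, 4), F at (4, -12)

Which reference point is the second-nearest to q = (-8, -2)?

Squared Euclidean distances:
|qA|² = (-8−(-15))² + (-2−7)² = 49 + 81 = 130
|qB|² = (-8−6)² + (-2−3)² = 196 + 25 = 221
|qC|² = (-8−6)² + (-2−(-1))² = 196 + 1 = 197
|qD|² = (-8−14)² + (-2−(-6))² = 484 + 16 = 500
|qE|² = (-8−(-12))² + (-2−4)² = 16 + 36 = 52
|qF|² = (-8−4)² + (-2−(-12))² = 144 + 100 = 244
Sorted ascending: E, A, C, … — the second-nearest is A.

A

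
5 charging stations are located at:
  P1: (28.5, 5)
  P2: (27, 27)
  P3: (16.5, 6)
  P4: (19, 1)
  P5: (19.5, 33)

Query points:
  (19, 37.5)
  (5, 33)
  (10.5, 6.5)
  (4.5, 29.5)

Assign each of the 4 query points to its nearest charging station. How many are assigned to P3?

1

(19, 37.5) — d² to each: P1:1146.5, P2:174.25, P3:998.5, P4:1332.25, P5:20.5 → nearest is P5
(5, 33) — d² to each: P1:1336.25, P2:520, P3:861.25, P4:1220, P5:210.25 → nearest is P5
(10.5, 6.5) — d² to each: P1:326.25, P2:692.5, P3:36.25, P4:102.5, P5:783.25 → nearest is P3
(4.5, 29.5) — d² to each: P1:1176.25, P2:512.5, P3:696.25, P4:1022.5, P5:237.25 → nearest is P5
1 of the 4 points has P3 as nearest.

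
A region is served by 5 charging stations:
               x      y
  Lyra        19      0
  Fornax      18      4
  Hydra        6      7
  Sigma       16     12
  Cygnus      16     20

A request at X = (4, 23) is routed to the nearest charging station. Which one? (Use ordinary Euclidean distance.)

Cygnus

Compare squared distances (the ordering matches that of the actual distances):
d²(X, Lyra) = (4−19)² + (23−0)² = 225 + 529 = 754
d²(X, Fornax) = (4−18)² + (23−4)² = 196 + 361 = 557
d²(X, Hydra) = (4−6)² + (23−7)² = 4 + 256 = 260
d²(X, Sigma) = (4−16)² + (23−12)² = 144 + 121 = 265
d²(X, Cygnus) = (4−16)² + (23−20)² = 144 + 9 = 153
Cygnus is nearest.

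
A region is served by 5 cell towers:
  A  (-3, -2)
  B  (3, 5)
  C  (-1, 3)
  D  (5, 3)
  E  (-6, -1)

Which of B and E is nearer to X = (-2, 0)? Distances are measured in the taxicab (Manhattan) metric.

E

d(X,B) = |-2−3| + |0−5| = 5 + 5 = 10
d(X,E) = |-2−(-6)| + |0−(-1)| = 4 + 1 = 5
10 > 5, so E is closer.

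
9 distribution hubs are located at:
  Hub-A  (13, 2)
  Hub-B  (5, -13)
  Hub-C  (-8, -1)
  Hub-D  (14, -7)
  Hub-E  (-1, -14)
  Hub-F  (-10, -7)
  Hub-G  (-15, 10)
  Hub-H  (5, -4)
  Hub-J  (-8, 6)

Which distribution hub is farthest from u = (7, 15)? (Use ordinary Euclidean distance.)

Hub-E

Since √ is increasing, it suffices to compare squared distances:
d²(u, Hub-A) = (7−13)² + (15−2)² = 36 + 169 = 205
d²(u, Hub-B) = (7−5)² + (15−(-13))² = 4 + 784 = 788
d²(u, Hub-C) = (7−(-8))² + (15−(-1))² = 225 + 256 = 481
d²(u, Hub-D) = (7−14)² + (15−(-7))² = 49 + 484 = 533
d²(u, Hub-E) = (7−(-1))² + (15−(-14))² = 64 + 841 = 905
d²(u, Hub-F) = (7−(-10))² + (15−(-7))² = 289 + 484 = 773
d²(u, Hub-G) = (7−(-15))² + (15−10)² = 484 + 25 = 509
d²(u, Hub-H) = (7−5)² + (15−(-4))² = 4 + 361 = 365
d²(u, Hub-J) = (7−(-8))² + (15−6)² = 225 + 81 = 306
The largest is to Hub-E.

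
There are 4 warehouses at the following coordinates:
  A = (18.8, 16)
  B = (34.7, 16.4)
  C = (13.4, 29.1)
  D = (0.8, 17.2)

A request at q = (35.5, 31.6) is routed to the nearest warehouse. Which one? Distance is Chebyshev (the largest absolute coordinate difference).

B

d(q,A) = max(16.7, 15.6) = 16.7
d(q,B) = max(0.8, 15.2) = 15.2
d(q,C) = max(22.1, 2.5) = 22.1
d(q,D) = max(34.7, 14.4) = 34.7
The smallest is to B, so q lies in the Voronoi region of B.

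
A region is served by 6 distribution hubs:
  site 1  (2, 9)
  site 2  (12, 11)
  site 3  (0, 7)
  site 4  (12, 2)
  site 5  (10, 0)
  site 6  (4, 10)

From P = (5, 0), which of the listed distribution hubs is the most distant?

site 2

Squared Euclidean distances:
d²(P, site 1) = (5−2)² + (0−9)² = 9 + 81 = 90
d²(P, site 2) = (5−12)² + (0−11)² = 49 + 121 = 170
d²(P, site 3) = (5−0)² + (0−7)² = 25 + 49 = 74
d²(P, site 4) = (5−12)² + (0−2)² = 49 + 4 = 53
d²(P, site 5) = (5−10)² + (0−0)² = 25 + 0 = 25
d²(P, site 6) = (5−4)² + (0−10)² = 1 + 100 = 101
The largest is to site 2.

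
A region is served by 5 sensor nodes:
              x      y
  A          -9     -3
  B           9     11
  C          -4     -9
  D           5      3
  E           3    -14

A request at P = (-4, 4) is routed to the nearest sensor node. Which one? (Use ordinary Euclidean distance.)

Compare squared distances (the ordering matches that of the actual distances):
|PA|² = (-4−(-9))² + (4−(-3))² = 25 + 49 = 74
|PB|² = (-4−9)² + (4−11)² = 169 + 49 = 218
|PC|² = (-4−(-4))² + (4−(-9))² = 0 + 169 = 169
|PD|² = (-4−5)² + (4−3)² = 81 + 1 = 82
|PE|² = (-4−3)² + (4−(-14))² = 49 + 324 = 373
Minimum is at A.

A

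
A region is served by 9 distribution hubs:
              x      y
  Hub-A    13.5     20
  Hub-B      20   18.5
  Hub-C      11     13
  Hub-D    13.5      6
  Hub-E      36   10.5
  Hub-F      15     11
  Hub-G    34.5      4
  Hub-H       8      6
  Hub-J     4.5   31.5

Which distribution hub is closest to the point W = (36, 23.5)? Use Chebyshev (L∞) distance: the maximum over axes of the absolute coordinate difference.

Hub-E

d(W, Hub-A) = max(22.5, 3.5) = 22.5
d(W, Hub-B) = max(16, 5) = 16
d(W, Hub-C) = max(25, 10.5) = 25
d(W, Hub-D) = max(22.5, 17.5) = 22.5
d(W, Hub-E) = max(0, 13) = 13
d(W, Hub-F) = max(21, 12.5) = 21
d(W, Hub-G) = max(1.5, 19.5) = 19.5
d(W, Hub-H) = max(28, 17.5) = 28
d(W, Hub-J) = max(31.5, 8) = 31.5
The smallest is to Hub-E, so W lies in the Voronoi region of Hub-E.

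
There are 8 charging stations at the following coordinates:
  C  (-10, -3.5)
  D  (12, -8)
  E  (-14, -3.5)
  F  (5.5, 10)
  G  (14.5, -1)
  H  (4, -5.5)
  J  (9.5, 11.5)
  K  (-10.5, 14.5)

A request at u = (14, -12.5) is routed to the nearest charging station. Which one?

Compare squared distances (the ordering matches that of the actual distances):
|uC|² = 576 + 81 = 657
|uD|² = 4 + 20.25 = 24.25
|uE|² = 784 + 81 = 865
|uF|² = 72.25 + 506.25 = 578.5
|uG|² = 0.25 + 132.25 = 132.5
|uH|² = 100 + 49 = 149
|uJ|² = 20.25 + 576 = 596.25
|uK|² = 600.25 + 729 = 1329.25
Minimum is at D.

D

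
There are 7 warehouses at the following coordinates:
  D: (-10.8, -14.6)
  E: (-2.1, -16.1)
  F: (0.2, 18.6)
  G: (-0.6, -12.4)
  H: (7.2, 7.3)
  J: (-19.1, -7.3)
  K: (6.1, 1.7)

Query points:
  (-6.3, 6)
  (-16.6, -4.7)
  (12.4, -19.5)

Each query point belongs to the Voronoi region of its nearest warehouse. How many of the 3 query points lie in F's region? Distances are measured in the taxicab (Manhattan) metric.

0

(-6.3, 6) — d to each: D:25.1, E:26.3, F:19.1, G:24.1, H:14.8, J:26.1, K:16.7 → nearest is H
(-16.6, -4.7) — d to each: D:15.7, E:25.9, F:40.1, G:23.7, H:35.8, J:5.1, K:29.1 → nearest is J
(12.4, -19.5) — d to each: D:28.1, E:17.9, F:50.3, G:20.1, H:32, J:43.7, K:27.5 → nearest is E
0 of the 3 points have F as nearest.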